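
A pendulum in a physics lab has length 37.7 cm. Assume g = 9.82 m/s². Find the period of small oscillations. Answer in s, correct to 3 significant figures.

1.23 s

T = 2π√(L/g) = 2π√(0.377/9.82) = 2π × 0.1959 = 1.23 s.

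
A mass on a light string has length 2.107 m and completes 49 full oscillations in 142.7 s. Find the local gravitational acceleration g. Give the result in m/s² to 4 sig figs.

T = 142.7/49 = 2.9122 s.
From T = 2π√(L/g), g = 4π²L/T² = 4π² × 2.107/2.9122² = 9.808 m/s².

9.808 m/s²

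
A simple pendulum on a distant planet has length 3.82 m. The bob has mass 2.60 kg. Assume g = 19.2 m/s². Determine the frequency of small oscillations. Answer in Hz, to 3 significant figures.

T = 2π√(L/g) = 2π√(3.82/19.2) = 2.803 s, so f = 1/T = 0.357 Hz.

0.357 Hz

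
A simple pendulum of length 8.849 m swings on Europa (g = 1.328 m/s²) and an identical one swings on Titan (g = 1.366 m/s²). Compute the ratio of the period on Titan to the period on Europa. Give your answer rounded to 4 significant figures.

0.9860

T ∝ 1/√g, so T₂/T₁ = √(g₁/g₂) = √(1.328/1.366) = 0.9860.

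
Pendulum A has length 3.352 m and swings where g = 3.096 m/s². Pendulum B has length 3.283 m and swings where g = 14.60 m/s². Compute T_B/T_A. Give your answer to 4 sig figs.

T = 2π√(L/g), so T_B/T_A = √((L_B/g_B)/(L_A/g_A)) = √((3.283/14.60)/(3.352/3.096)) = 0.4557.

0.4557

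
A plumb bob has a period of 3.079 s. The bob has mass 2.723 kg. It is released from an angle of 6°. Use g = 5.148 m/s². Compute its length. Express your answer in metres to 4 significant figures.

1.236 m

From T = 2π√(L/g), L = gT²/(4π²) = 5.148 × 3.0790²/(4π²) = 1.236 m.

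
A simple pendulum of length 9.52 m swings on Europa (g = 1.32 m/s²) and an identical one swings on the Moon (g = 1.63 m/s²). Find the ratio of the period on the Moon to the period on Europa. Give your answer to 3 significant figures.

0.900

T ∝ 1/√g, so T₂/T₁ = √(g₁/g₂) = √(1.32/1.63) = 0.900.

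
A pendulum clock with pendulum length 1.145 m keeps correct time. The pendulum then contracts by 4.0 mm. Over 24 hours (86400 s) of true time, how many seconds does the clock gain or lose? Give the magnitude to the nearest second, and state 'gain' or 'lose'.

T ∝ √L, so T'/T = √(1.14100/1.145) = 0.998252.
In 86400 s of true time the clock registers 86400/0.998252 = 86551.3 s, so it gains 151 s.

gain 151 s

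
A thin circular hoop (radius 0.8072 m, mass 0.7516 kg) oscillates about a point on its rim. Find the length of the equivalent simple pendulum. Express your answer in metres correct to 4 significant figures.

The equivalent simple-pendulum length is L_eq = I/(md), where I is about the pivot and d = 0.80720 m.
I_cm = mR² = 0.48972 kg·m², so I = I_cm + md² = 0.48972 + 0.48972 = 0.97944 kg·m².
L_eq = 0.97944/(0.7516 × 0.80720) = 1.614 m.

1.614 m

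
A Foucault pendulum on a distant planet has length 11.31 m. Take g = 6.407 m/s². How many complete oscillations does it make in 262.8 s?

31

T = 2π√(L/g) = 2π√(11.31/6.407) = 8.3480 s.
Number of complete oscillations = ⌊262.8/8.3480⌋ = ⌊31.480⌋ = 31.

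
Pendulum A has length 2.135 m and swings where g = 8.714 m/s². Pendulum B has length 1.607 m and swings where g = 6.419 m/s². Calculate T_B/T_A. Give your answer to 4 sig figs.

1.011

T = 2π√(L/g), so T_B/T_A = √((L_B/g_B)/(L_A/g_A)) = √((1.607/6.419)/(2.135/8.714)) = 1.011.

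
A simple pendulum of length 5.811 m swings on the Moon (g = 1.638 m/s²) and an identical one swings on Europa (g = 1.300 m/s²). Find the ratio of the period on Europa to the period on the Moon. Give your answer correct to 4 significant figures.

T ∝ 1/√g, so T₂/T₁ = √(g₁/g₂) = √(1.638/1.300) = 1.122.

1.122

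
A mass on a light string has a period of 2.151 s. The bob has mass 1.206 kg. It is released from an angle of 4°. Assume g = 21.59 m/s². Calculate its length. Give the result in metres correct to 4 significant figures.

From T = 2π√(L/g), L = gT²/(4π²) = 21.59 × 2.1510²/(4π²) = 2.530 m.

2.530 m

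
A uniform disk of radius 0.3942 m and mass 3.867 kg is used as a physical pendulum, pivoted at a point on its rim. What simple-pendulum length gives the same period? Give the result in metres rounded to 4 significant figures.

The equivalent simple-pendulum length is L_eq = I/(md), where I is about the pivot and d = 0.39420 m.
I_cm = ½mR² = 0.30045 kg·m², so I = I_cm + md² = 0.30045 + 0.60091 = 0.90136 kg·m².
L_eq = 0.90136/(3.867 × 0.39420) = 0.5913 m.

0.5913 m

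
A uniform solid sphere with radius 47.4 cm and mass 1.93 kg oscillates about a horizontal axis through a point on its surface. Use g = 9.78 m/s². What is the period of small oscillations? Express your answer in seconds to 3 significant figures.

I_cm = (2/5)mr² = 0.1734 kg·m². The pivot is at distance d = 0.474 m from the centre of mass.
By the parallel-axis theorem, I = I_cm + md² = 0.1734 + 0.4336 = 0.6071 kg·m².
T = 2π√(I/(mgd)) = 2π√(0.6071/(1.93 × 9.78 × 0.474)) = 1.64 s.

1.64 s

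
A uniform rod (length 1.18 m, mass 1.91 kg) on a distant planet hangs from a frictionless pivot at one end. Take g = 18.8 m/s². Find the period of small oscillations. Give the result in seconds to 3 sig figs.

1.29 s

For a physical pendulum T = 2π√(I/(mgd)), with d = 0.5900 m from pivot to centre of mass.
I_cm = mL²/12 = 1.91 × 1.18²/12 = 0.2216 kg·m²; I = I_cm + md² = 0.2216 + 1.91 × 0.5900² = 0.8865 kg·m².
T = 2π√(0.8865/(1.91 × 18.8 × 0.5900)) = 1.29 s.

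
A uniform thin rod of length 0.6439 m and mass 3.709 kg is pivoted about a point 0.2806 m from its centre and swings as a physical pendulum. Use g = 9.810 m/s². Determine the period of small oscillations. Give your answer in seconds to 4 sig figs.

1.275 s

For a physical pendulum T = 2π√(I/(mgd)), with d = 0.28060 m from pivot to centre of mass.
I_cm = mL²/12 = 3.709 × 0.6439²/12 = 0.12815 kg·m²; I = I_cm + md² = 0.12815 + 3.709 × 0.28060² = 0.42018 kg·m².
T = 2π√(0.42018/(3.709 × 9.810 × 0.28060)) = 1.275 s.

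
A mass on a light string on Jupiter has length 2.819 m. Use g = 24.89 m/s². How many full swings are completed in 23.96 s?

T = 2π√(L/g) = 2π√(2.819/24.89) = 2.1145 s.
Number of complete oscillations = ⌊23.96/2.1145⌋ = ⌊11.331⌋ = 11.

11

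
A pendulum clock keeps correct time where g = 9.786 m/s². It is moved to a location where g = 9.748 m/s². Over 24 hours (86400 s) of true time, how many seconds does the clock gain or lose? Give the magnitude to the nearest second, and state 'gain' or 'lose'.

lose 168 s

The clock's period scales as T ∝ 1/√g, so T'/T = √(9.786/9.748) = 1.00195.
In 86400 s of true time the clock registers 86400/1.00195 = 86232.1 s, so it loses 168 s.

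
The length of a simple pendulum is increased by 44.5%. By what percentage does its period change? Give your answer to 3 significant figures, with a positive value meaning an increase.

20.2%

T ∝ √L, so T'/T = √(1.445) = 1.202.
Percentage change in T = (1.202 − 1) × 100% = 20.2%.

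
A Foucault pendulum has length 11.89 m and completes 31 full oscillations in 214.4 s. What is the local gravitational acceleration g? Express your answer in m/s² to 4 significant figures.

9.813 m/s²

T = 214.4/31 = 6.9161 s.
From T = 2π√(L/g), g = 4π²L/T² = 4π² × 11.89/6.9161² = 9.813 m/s².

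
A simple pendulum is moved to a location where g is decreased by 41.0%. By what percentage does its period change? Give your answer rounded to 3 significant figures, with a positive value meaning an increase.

T ∝ 1/√g, so T'/T = 1/√(0.5900) = 1.302.
Percentage change in T = (1.302 − 1) × 100% = 30.2%.

30.2%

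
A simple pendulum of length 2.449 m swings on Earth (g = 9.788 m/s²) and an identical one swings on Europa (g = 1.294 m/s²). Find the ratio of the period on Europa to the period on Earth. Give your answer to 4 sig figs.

T ∝ 1/√g, so T₂/T₁ = √(g₁/g₂) = √(9.788/1.294) = 2.750.

2.750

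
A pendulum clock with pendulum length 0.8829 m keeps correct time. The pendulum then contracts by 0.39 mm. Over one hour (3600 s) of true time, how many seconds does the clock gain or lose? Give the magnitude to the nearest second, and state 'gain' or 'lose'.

T ∝ √L, so T'/T = √(0.88251/0.8829) = 0.999779.
In 3600 s of true time the clock registers 3600/0.999779 = 3600.8 s, so it gains 1 s.

gain 1 s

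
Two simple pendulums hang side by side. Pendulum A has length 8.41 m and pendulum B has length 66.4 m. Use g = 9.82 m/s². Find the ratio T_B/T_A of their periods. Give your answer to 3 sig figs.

T ∝ √L, so T_B/T_A = √(L_B/L_A) = √(66.4/8.41) = 2.81.

2.81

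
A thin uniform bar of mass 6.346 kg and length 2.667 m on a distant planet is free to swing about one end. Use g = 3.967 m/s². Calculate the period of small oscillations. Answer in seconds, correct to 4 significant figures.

For a physical pendulum T = 2π√(I/(mgd)), with d = 1.3335 m from pivot to centre of mass.
I_cm = mL²/12 = 6.346 × 2.667²/12 = 3.7615 kg·m²; I = I_cm + md² = 3.7615 + 6.346 × 1.3335² = 15.046 kg·m².
T = 2π√(15.046/(6.346 × 3.967 × 1.3335)) = 4.206 s.

4.206 s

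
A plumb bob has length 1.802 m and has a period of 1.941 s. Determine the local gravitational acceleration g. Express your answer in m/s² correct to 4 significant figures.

18.88 m/s²

From T = 2π√(L/g), g = 4π²L/T² = 4π² × 1.802/1.9410² = 18.88 m/s².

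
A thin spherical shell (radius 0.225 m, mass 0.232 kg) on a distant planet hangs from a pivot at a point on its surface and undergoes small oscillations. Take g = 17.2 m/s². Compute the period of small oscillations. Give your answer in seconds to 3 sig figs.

0.928 s

I_cm = (2/3)mr² = 0.007830 kg·m². The pivot is at distance d = 0.225 m from the centre of mass.
By the parallel-axis theorem, I = I_cm + md² = 0.007830 + 0.01175 = 0.01958 kg·m².
T = 2π√(I/(mgd)) = 2π√(0.01958/(0.232 × 17.2 × 0.225)) = 0.928 s.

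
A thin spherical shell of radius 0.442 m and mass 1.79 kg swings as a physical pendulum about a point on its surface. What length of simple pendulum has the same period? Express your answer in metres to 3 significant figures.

The equivalent simple-pendulum length is L_eq = I/(md), where I is about the pivot and d = 0.4420 m.
I_cm = (2/3)mR² = 0.2331 kg·m², so I = I_cm + md² = 0.2331 + 0.3497 = 0.5828 kg·m².
L_eq = 0.5828/(1.79 × 0.4420) = 0.737 m.

0.737 m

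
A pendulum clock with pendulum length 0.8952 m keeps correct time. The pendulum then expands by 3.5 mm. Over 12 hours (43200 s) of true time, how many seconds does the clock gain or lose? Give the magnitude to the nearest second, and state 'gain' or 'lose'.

lose 84 s

T ∝ √L, so T'/T = √(0.89870/0.8952) = 1.00195.
In 43200 s of true time the clock registers 43200/1.00195 = 43115.8 s, so it loses 84 s.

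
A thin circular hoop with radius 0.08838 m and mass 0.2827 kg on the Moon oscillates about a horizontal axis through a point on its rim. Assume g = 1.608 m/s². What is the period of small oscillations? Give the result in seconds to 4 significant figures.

I_cm = mr² = 0.0022082 kg·m². The pivot is at distance d = 0.08838 m from the centre of mass.
By the parallel-axis theorem, I = I_cm + md² = 0.0022082 + 0.0022082 = 0.0044164 kg·m².
T = 2π√(I/(mgd)) = 2π√(0.0044164/(0.2827 × 1.608 × 0.08838)) = 2.083 s.

2.083 s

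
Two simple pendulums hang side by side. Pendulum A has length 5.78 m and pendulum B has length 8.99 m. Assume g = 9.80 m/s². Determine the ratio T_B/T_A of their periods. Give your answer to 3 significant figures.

1.25

T ∝ √L, so T_B/T_A = √(L_B/L_A) = √(8.99/5.78) = 1.25.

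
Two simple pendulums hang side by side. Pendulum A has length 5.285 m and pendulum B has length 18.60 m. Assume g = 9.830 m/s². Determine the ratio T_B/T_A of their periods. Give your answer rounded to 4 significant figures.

T ∝ √L, so T_B/T_A = √(L_B/L_A) = √(18.60/5.285) = 1.876.

1.876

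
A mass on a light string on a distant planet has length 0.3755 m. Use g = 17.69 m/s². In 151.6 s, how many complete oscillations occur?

165

T = 2π√(L/g) = 2π√(0.3755/17.69) = 0.91542 s.
Number of complete oscillations = ⌊151.6/0.91542⌋ = ⌊165.61⌋ = 165.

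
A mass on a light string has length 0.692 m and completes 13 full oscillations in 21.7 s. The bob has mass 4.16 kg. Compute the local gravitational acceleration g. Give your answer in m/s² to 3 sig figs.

T = 21.7/13 = 1.669 s.
From T = 2π√(L/g), g = 4π²L/T² = 4π² × 0.692/1.669² = 9.80 m/s².

9.80 m/s²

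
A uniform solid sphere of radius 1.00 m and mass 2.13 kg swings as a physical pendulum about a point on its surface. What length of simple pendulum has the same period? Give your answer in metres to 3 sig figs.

The equivalent simple-pendulum length is L_eq = I/(md), where I is about the pivot and d = 1.000 m.
I_cm = (2/5)mR² = 0.8520 kg·m², so I = I_cm + md² = 0.8520 + 2.130 = 2.982 kg·m².
L_eq = 2.982/(2.13 × 1.000) = 1.40 m.

1.40 m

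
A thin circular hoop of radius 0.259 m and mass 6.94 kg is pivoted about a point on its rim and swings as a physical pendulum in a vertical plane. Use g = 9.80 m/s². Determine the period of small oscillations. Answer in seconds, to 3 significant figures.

I_cm = mr² = 0.4655 kg·m². The pivot is at distance d = 0.259 m from the centre of mass.
By the parallel-axis theorem, I = I_cm + md² = 0.4655 + 0.4655 = 0.9311 kg·m².
T = 2π√(I/(mgd)) = 2π√(0.9311/(6.94 × 9.80 × 0.259)) = 1.44 s.

1.44 s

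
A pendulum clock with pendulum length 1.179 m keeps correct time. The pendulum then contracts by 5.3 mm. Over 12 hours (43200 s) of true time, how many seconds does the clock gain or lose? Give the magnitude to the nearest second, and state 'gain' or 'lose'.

gain 97 s

T ∝ √L, so T'/T = √(1.17370/1.179) = 0.997750.
In 43200 s of true time the clock registers 43200/0.997750 = 43297.4 s, so it gains 97 s.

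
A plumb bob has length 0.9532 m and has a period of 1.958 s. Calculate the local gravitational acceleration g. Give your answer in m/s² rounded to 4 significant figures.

From T = 2π√(L/g), g = 4π²L/T² = 4π² × 0.9532/1.9580² = 9.816 m/s².

9.816 m/s²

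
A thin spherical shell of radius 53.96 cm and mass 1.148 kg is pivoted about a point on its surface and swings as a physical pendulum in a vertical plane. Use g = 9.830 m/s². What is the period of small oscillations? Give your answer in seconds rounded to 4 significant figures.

1.900 s

I_cm = (2/3)mr² = 0.22284 kg·m². The pivot is at distance d = 0.5396 m from the centre of mass.
By the parallel-axis theorem, I = I_cm + md² = 0.22284 + 0.33426 = 0.55710 kg·m².
T = 2π√(I/(mgd)) = 2π√(0.55710/(1.148 × 9.830 × 0.5396)) = 1.900 s.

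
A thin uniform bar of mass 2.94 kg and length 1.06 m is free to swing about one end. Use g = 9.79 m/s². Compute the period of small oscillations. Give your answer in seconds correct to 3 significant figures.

For a physical pendulum T = 2π√(I/(mgd)), with d = 0.5300 m from pivot to centre of mass.
I_cm = mL²/12 = 2.94 × 1.06²/12 = 0.2753 kg·m²; I = I_cm + md² = 0.2753 + 2.94 × 0.5300² = 1.101 kg·m².
T = 2π√(1.101/(2.94 × 9.79 × 0.5300)) = 1.69 s.

1.69 s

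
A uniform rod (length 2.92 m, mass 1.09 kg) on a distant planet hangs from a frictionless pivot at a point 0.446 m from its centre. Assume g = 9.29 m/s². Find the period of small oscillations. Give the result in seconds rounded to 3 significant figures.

2.94 s

For a physical pendulum T = 2π√(I/(mgd)), with d = 0.4460 m from pivot to centre of mass.
I_cm = mL²/12 = 1.09 × 2.92²/12 = 0.7745 kg·m²; I = I_cm + md² = 0.7745 + 1.09 × 0.4460² = 0.9913 kg·m².
T = 2π√(0.9913/(1.09 × 9.29 × 0.4460)) = 2.94 s.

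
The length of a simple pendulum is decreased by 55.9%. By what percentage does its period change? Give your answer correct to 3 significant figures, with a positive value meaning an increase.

-33.6%

T ∝ √L, so T'/T = √(0.4410) = 0.6641.
Percentage change in T = (0.6641 − 1) × 100% = -33.6%.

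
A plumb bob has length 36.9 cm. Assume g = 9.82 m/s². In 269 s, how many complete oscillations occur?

T = 2π√(L/g) = 2π√(0.369/9.82) = 1.218 s.
Number of complete oscillations = ⌊269/1.218⌋ = ⌊220.9⌋ = 220.

220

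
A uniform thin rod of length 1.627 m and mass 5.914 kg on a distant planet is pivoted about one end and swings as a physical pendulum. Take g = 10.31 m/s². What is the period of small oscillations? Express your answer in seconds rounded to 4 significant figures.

For a physical pendulum T = 2π√(I/(mgd)), with d = 0.81350 m from pivot to centre of mass.
I_cm = mL²/12 = 5.914 × 1.627²/12 = 1.3046 kg·m²; I = I_cm + md² = 1.3046 + 5.914 × 0.81350² = 5.2184 kg·m².
T = 2π√(5.2184/(5.914 × 10.31 × 0.81350)) = 2.038 s.

2.038 s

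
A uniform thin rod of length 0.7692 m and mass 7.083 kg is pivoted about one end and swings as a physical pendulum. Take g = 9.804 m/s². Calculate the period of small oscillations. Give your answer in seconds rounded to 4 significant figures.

For a physical pendulum T = 2π√(I/(mgd)), with d = 0.38460 m from pivot to centre of mass.
I_cm = mL²/12 = 7.083 × 0.7692²/12 = 0.34923 kg·m²; I = I_cm + md² = 0.34923 + 7.083 × 0.38460² = 1.3969 kg·m².
T = 2π√(1.3969/(7.083 × 9.804 × 0.38460)) = 1.437 s.

1.437 s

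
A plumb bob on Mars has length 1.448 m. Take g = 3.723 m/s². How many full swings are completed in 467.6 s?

T = 2π√(L/g) = 2π√(1.448/3.723) = 3.9185 s.
Number of complete oscillations = ⌊467.6/3.9185⌋ = ⌊119.33⌋ = 119.

119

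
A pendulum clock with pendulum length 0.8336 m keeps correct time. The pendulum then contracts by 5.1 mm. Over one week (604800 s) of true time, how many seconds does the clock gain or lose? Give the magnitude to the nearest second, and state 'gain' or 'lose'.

T ∝ √L, so T'/T = √(0.82850/0.8336) = 0.996936.
In 604800 s of true time the clock registers 604800/0.996936 = 606658.6 s, so it gains 1859 s.

gain 1859 s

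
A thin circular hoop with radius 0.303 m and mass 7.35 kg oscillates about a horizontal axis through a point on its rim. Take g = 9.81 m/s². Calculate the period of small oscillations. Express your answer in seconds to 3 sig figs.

I_cm = mr² = 0.6748 kg·m². The pivot is at distance d = 0.303 m from the centre of mass.
By the parallel-axis theorem, I = I_cm + md² = 0.6748 + 0.6748 = 1.350 kg·m².
T = 2π√(I/(mgd)) = 2π√(1.350/(7.35 × 9.81 × 0.303)) = 1.56 s.

1.56 s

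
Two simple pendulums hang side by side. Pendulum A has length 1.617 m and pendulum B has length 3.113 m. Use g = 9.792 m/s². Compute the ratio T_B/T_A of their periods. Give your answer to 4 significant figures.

1.388

T ∝ √L, so T_B/T_A = √(L_B/L_A) = √(3.113/1.617) = 1.388.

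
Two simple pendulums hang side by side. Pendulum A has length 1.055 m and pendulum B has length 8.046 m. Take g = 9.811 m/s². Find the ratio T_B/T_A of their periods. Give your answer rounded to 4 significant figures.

2.762

T ∝ √L, so T_B/T_A = √(L_B/L_A) = √(8.046/1.055) = 2.762.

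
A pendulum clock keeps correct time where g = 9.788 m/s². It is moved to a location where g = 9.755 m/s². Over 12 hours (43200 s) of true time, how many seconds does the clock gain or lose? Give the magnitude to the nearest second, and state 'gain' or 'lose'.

lose 73 s

The clock's period scales as T ∝ 1/√g, so T'/T = √(9.788/9.755) = 1.00169.
In 43200 s of true time the clock registers 43200/1.00169 = 43127.1 s, so it loses 73 s.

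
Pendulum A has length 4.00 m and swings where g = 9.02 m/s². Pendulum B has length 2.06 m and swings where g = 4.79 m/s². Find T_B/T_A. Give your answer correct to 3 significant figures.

0.985

T = 2π√(L/g), so T_B/T_A = √((L_B/g_B)/(L_A/g_A)) = √((2.06/4.79)/(4.00/9.02)) = 0.985.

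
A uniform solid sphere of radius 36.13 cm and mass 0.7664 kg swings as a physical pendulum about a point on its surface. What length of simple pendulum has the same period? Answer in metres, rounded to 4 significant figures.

The equivalent simple-pendulum length is L_eq = I/(md), where I is about the pivot and d = 0.36130 m.
I_cm = (2/5)mR² = 0.040018 kg·m², so I = I_cm + md² = 0.040018 + 0.10004 = 0.14006 kg·m².
L_eq = 0.14006/(0.7664 × 0.36130) = 0.5058 m.

0.5058 m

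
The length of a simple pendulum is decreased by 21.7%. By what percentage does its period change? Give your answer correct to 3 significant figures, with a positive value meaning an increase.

T ∝ √L, so T'/T = √(0.7830) = 0.8849.
Percentage change in T = (0.8849 − 1) × 100% = -11.5%.

-11.5%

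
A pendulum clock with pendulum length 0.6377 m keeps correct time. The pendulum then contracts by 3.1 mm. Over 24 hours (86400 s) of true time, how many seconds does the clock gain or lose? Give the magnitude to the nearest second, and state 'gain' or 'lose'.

T ∝ √L, so T'/T = √(0.63460/0.6377) = 0.997566.
In 86400 s of true time the clock registers 86400/0.997566 = 86610.8 s, so it gains 211 s.

gain 211 s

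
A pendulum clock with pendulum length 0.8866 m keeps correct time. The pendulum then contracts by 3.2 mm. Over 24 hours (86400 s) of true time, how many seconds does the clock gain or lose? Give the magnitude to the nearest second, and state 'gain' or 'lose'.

gain 156 s

T ∝ √L, so T'/T = √(0.88340/0.8866) = 0.998194.
In 86400 s of true time the clock registers 86400/0.998194 = 86556.3 s, so it gains 156 s.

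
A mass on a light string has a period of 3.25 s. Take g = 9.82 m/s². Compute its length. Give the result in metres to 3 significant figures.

From T = 2π√(L/g), L = gT²/(4π²) = 9.82 × 3.250²/(4π²) = 2.63 m.

2.63 m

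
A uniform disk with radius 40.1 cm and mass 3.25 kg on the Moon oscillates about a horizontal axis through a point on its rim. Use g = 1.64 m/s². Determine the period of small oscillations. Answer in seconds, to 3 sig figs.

3.81 s

I_cm = ½mr² = 0.2613 kg·m². The pivot is at distance d = 0.401 m from the centre of mass.
By the parallel-axis theorem, I = I_cm + md² = 0.2613 + 0.5226 = 0.7839 kg·m².
T = 2π√(I/(mgd)) = 2π√(0.7839/(3.25 × 1.64 × 0.401)) = 3.81 s.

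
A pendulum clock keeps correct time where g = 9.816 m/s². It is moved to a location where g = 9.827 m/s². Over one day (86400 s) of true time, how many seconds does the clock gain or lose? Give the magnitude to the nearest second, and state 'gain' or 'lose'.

The clock's period scales as T ∝ 1/√g, so T'/T = √(9.816/9.827) = 0.999440.
In 86400 s of true time the clock registers 86400/0.999440 = 86448.4 s, so it gains 48 s.

gain 48 s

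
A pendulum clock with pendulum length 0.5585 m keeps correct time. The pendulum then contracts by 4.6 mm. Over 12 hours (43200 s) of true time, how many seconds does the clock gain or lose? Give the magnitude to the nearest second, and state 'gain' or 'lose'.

T ∝ √L, so T'/T = √(0.55390/0.5585) = 0.995873.
In 43200 s of true time the clock registers 43200/0.995873 = 43379.0 s, so it gains 179 s.

gain 179 s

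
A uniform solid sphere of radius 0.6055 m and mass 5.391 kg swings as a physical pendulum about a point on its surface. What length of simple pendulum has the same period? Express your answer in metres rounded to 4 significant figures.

The equivalent simple-pendulum length is L_eq = I/(md), where I is about the pivot and d = 0.60550 m.
I_cm = (2/5)mR² = 0.79060 kg·m², so I = I_cm + md² = 0.79060 + 1.9765 = 2.7671 kg·m².
L_eq = 2.7671/(5.391 × 0.60550) = 0.8477 m.

0.8477 m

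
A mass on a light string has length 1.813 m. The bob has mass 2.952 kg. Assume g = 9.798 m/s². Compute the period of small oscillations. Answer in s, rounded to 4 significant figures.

T = 2π√(L/g) = 2π√(1.813/9.798) = 2π × 0.43016 = 2.703 s.

2.703 s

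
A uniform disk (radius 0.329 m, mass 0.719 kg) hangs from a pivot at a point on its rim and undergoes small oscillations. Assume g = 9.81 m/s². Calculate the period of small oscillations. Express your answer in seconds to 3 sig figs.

1.41 s

I_cm = ½mr² = 0.03891 kg·m². The pivot is at distance d = 0.329 m from the centre of mass.
By the parallel-axis theorem, I = I_cm + md² = 0.03891 + 0.07783 = 0.1167 kg·m².
T = 2π√(I/(mgd)) = 2π√(0.1167/(0.719 × 9.81 × 0.329)) = 1.41 s.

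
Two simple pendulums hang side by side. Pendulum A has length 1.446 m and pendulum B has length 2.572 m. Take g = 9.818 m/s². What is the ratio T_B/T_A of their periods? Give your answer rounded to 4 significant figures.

T ∝ √L, so T_B/T_A = √(L_B/L_A) = √(2.572/1.446) = 1.334.

1.334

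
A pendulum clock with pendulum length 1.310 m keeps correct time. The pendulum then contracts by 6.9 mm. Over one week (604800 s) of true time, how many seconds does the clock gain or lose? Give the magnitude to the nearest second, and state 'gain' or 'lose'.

gain 1599 s

T ∝ √L, so T'/T = √(1.30310/1.310) = 0.997363.
In 604800 s of true time the clock registers 604800/0.997363 = 606399.1 s, so it gains 1599 s.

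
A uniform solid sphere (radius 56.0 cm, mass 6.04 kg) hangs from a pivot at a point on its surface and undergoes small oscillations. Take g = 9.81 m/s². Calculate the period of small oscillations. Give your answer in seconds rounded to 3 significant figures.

I_cm = (2/5)mr² = 0.7577 kg·m². The pivot is at distance d = 0.560 m from the centre of mass.
By the parallel-axis theorem, I = I_cm + md² = 0.7577 + 1.894 = 2.652 kg·m².
T = 2π√(I/(mgd)) = 2π√(2.652/(6.04 × 9.81 × 0.560)) = 1.78 s.

1.78 s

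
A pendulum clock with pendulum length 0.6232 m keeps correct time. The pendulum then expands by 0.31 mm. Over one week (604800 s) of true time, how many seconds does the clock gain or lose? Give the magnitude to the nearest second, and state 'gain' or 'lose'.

lose 150 s

T ∝ √L, so T'/T = √(0.62351/0.6232) = 1.00025.
In 604800 s of true time the clock registers 604800/1.00025 = 604649.6 s, so it loses 150 s.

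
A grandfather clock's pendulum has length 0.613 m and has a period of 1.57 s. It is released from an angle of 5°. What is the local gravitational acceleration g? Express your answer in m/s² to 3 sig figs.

9.82 m/s²

From T = 2π√(L/g), g = 4π²L/T² = 4π² × 0.613/1.570² = 9.82 m/s².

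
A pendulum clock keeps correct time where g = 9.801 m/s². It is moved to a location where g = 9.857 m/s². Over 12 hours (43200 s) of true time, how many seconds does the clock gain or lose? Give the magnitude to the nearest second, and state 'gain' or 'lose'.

The clock's period scales as T ∝ 1/√g, so T'/T = √(9.801/9.857) = 0.997155.
In 43200 s of true time the clock registers 43200/0.997155 = 43323.2 s, so it gains 123 s.

gain 123 s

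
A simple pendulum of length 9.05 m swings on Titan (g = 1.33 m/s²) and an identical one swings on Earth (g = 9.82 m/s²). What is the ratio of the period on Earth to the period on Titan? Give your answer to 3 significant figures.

0.368

T ∝ 1/√g, so T₂/T₁ = √(g₁/g₂) = √(1.33/9.82) = 0.368.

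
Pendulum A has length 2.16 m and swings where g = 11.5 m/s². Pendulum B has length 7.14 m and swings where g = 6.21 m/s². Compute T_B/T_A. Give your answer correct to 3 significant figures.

2.47

T = 2π√(L/g), so T_B/T_A = √((L_B/g_B)/(L_A/g_A)) = √((7.14/6.21)/(2.16/11.5)) = 2.47.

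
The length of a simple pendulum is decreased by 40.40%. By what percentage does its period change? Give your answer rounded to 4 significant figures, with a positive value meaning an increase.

-22.80%

T ∝ √L, so T'/T = √(0.59600) = 0.77201.
Percentage change in T = (0.77201 − 1) × 100% = -22.80%.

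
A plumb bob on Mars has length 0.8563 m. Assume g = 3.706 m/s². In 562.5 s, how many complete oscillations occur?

186

T = 2π√(L/g) = 2π√(0.8563/3.706) = 3.0202 s.
Number of complete oscillations = ⌊562.5/3.0202⌋ = ⌊186.24⌋ = 186.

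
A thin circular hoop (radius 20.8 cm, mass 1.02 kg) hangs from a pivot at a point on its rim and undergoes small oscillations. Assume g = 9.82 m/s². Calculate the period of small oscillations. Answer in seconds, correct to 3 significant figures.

I_cm = mr² = 0.04413 kg·m². The pivot is at distance d = 0.208 m from the centre of mass.
By the parallel-axis theorem, I = I_cm + md² = 0.04413 + 0.04413 = 0.08826 kg·m².
T = 2π√(I/(mgd)) = 2π√(0.08826/(1.02 × 9.82 × 0.208)) = 1.29 s.

1.29 s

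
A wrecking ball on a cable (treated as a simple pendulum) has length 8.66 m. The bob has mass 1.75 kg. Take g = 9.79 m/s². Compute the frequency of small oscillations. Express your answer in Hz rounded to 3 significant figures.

0.169 Hz

T = 2π√(L/g) = 2π√(8.66/9.79) = 5.909 s, so f = 1/T = 0.169 Hz.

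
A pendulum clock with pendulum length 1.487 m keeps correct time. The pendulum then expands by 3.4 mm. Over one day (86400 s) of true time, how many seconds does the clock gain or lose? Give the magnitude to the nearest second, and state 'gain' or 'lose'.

T ∝ √L, so T'/T = √(1.49040/1.487) = 1.00114.
In 86400 s of true time the clock registers 86400/1.00114 = 86301.4 s, so it loses 99 s.

lose 99 s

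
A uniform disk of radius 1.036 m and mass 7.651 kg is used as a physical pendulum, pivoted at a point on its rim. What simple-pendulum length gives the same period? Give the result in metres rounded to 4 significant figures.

1.554 m

The equivalent simple-pendulum length is L_eq = I/(md), where I is about the pivot and d = 1.0360 m.
I_cm = ½mR² = 4.1059 kg·m², so I = I_cm + md² = 4.1059 + 8.2118 = 12.318 kg·m².
L_eq = 12.318/(7.651 × 1.0360) = 1.554 m.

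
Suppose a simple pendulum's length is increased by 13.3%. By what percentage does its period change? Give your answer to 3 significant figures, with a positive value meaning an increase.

6.44%

T ∝ √L, so T'/T = √(1.133) = 1.064.
Percentage change in T = (1.064 − 1) × 100% = 6.44%.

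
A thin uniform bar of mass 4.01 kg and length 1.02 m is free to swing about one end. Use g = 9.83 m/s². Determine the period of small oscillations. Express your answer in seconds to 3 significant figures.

For a physical pendulum T = 2π√(I/(mgd)), with d = 0.5100 m from pivot to centre of mass.
I_cm = mL²/12 = 4.01 × 1.02²/12 = 0.3477 kg·m²; I = I_cm + md² = 0.3477 + 4.01 × 0.5100² = 1.391 kg·m².
T = 2π√(1.391/(4.01 × 9.83 × 0.5100)) = 1.65 s.

1.65 s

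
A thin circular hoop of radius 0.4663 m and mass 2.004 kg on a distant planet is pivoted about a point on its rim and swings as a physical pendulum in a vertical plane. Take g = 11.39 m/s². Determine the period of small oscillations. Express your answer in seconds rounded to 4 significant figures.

I_cm = mr² = 0.43574 kg·m². The pivot is at distance d = 0.4663 m from the centre of mass.
By the parallel-axis theorem, I = I_cm + md² = 0.43574 + 0.43574 = 0.87148 kg·m².
T = 2π√(I/(mgd)) = 2π√(0.87148/(2.004 × 11.39 × 0.4663)) = 1.798 s.

1.798 s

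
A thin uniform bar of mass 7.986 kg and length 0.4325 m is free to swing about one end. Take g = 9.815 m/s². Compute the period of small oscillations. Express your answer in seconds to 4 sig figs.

For a physical pendulum T = 2π√(I/(mgd)), with d = 0.21625 m from pivot to centre of mass.
I_cm = mL²/12 = 7.986 × 0.4325²/12 = 0.12449 kg·m²; I = I_cm + md² = 0.12449 + 7.986 × 0.21625² = 0.49794 kg·m².
T = 2π√(0.49794/(7.986 × 9.815 × 0.21625)) = 1.077 s.

1.077 s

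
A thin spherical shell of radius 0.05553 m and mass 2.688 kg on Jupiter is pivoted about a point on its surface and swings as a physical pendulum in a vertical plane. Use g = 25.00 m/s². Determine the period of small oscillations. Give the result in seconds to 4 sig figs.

0.3823 s

I_cm = (2/3)mr² = 0.0055258 kg·m². The pivot is at distance d = 0.05553 m from the centre of mass.
By the parallel-axis theorem, I = I_cm + md² = 0.0055258 + 0.0082887 = 0.013814 kg·m².
T = 2π√(I/(mgd)) = 2π√(0.013814/(2.688 × 25.00 × 0.05553)) = 0.3823 s.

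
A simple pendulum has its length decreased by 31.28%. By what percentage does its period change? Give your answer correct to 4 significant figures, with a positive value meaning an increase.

-17.10%

T ∝ √L, so T'/T = √(0.68720) = 0.82898.
Percentage change in T = (0.82898 − 1) × 100% = -17.10%.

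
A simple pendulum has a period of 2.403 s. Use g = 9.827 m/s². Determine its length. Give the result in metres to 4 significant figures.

1.437 m

From T = 2π√(L/g), L = gT²/(4π²) = 9.827 × 2.4030²/(4π²) = 1.437 m.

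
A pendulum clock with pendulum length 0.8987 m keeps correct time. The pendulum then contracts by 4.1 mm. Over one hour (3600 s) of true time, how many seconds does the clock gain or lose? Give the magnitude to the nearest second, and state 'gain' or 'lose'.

T ∝ √L, so T'/T = √(0.89460/0.8987) = 0.997716.
In 3600 s of true time the clock registers 3600/0.997716 = 3608.2 s, so it gains 8 s.

gain 8 s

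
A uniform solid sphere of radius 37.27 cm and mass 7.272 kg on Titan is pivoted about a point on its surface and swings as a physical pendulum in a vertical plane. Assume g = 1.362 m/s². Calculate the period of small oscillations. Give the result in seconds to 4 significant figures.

I_cm = (2/5)mr² = 0.40405 kg·m². The pivot is at distance d = 0.3727 m from the centre of mass.
By the parallel-axis theorem, I = I_cm + md² = 0.40405 + 1.0101 = 1.4142 kg·m².
T = 2π√(I/(mgd)) = 2π√(1.4142/(7.272 × 1.362 × 0.3727)) = 3.889 s.

3.889 s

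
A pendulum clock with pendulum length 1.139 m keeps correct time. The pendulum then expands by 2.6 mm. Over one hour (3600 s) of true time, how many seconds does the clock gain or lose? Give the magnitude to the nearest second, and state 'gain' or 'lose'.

lose 4 s

T ∝ √L, so T'/T = √(1.14160/1.139) = 1.00114.
In 3600 s of true time the clock registers 3600/1.00114 = 3595.9 s, so it loses 4 s.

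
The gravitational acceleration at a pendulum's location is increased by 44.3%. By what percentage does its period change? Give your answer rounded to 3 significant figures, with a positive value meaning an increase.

T ∝ 1/√g, so T'/T = 1/√(1.443) = 0.8325.
Percentage change in T = (0.8325 − 1) × 100% = -16.8%.

-16.8%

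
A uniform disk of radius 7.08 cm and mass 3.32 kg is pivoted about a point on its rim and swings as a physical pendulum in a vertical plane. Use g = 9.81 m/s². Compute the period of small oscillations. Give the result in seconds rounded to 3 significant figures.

I_cm = ½mr² = 0.008321 kg·m². The pivot is at distance d = 0.0708 m from the centre of mass.
By the parallel-axis theorem, I = I_cm + md² = 0.008321 + 0.01664 = 0.02496 kg·m².
T = 2π√(I/(mgd)) = 2π√(0.02496/(3.32 × 9.81 × 0.0708)) = 0.654 s.

0.654 s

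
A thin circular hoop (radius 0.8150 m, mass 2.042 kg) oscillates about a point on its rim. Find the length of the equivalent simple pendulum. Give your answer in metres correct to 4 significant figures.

The equivalent simple-pendulum length is L_eq = I/(md), where I is about the pivot and d = 0.81500 m.
I_cm = mR² = 1.3563 kg·m², so I = I_cm + md² = 1.3563 + 1.3563 = 2.7127 kg·m².
L_eq = 2.7127/(2.042 × 0.81500) = 1.630 m.

1.630 m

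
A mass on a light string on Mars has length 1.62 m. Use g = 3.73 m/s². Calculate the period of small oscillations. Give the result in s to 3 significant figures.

4.14 s

T = 2π√(L/g) = 2π√(1.62/3.73) = 2π × 0.6590 = 4.14 s.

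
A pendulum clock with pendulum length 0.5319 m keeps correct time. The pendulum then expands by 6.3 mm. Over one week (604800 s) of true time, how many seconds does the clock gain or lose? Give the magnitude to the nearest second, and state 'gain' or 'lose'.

T ∝ √L, so T'/T = √(0.53820/0.5319) = 1.00590.
In 604800 s of true time the clock registers 604800/1.00590 = 601249.8 s, so it loses 3550 s.

lose 3550 s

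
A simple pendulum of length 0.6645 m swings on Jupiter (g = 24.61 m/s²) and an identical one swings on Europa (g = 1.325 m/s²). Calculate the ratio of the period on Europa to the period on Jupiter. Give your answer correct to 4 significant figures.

T ∝ 1/√g, so T₂/T₁ = √(g₁/g₂) = √(24.61/1.325) = 4.310.

4.310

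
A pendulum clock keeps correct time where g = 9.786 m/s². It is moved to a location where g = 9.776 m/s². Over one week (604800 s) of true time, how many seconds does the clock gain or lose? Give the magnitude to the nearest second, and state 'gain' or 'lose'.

lose 309 s

The clock's period scales as T ∝ 1/√g, so T'/T = √(9.786/9.776) = 1.00051.
In 604800 s of true time the clock registers 604800/1.00051 = 604490.9 s, so it loses 309 s.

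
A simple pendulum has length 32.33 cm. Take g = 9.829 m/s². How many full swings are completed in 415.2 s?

364

T = 2π√(L/g) = 2π√(0.3233/9.829) = 1.1395 s.
Number of complete oscillations = ⌊415.2/1.1395⌋ = ⌊364.36⌋ = 364.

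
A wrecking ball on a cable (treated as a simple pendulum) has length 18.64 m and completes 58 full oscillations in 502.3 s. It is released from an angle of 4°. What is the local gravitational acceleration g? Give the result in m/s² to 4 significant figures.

9.811 m/s²

T = 502.3/58 = 8.6603 s.
From T = 2π√(L/g), g = 4π²L/T² = 4π² × 18.64/8.6603² = 9.811 m/s².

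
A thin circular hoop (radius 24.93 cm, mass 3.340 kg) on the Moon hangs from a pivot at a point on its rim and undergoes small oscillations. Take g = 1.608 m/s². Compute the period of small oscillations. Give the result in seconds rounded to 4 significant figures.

3.499 s

I_cm = mr² = 0.20758 kg·m². The pivot is at distance d = 0.2493 m from the centre of mass.
By the parallel-axis theorem, I = I_cm + md² = 0.20758 + 0.20758 = 0.41517 kg·m².
T = 2π√(I/(mgd)) = 2π√(0.41517/(3.340 × 1.608 × 0.2493)) = 3.499 s.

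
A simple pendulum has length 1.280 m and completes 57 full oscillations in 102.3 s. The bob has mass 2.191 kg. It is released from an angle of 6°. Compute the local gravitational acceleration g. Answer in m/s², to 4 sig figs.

T = 102.3/57 = 1.7947 s.
From T = 2π√(L/g), g = 4π²L/T² = 4π² × 1.280/1.7947² = 15.69 m/s².

15.69 m/s²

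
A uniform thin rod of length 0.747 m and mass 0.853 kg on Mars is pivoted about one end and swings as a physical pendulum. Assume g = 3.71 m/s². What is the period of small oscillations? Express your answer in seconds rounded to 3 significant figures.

For a physical pendulum T = 2π√(I/(mgd)), with d = 0.3735 m from pivot to centre of mass.
I_cm = mL²/12 = 0.853 × 0.747²/12 = 0.03967 kg·m²; I = I_cm + md² = 0.03967 + 0.853 × 0.3735² = 0.1587 kg·m².
T = 2π√(0.1587/(0.853 × 3.71 × 0.3735)) = 2.30 s.

2.30 s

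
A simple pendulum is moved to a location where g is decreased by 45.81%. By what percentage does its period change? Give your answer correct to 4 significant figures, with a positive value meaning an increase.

T ∝ 1/√g, so T'/T = 1/√(0.54190) = 1.3584.
Percentage change in T = (1.3584 − 1) × 100% = 35.84%.

35.84%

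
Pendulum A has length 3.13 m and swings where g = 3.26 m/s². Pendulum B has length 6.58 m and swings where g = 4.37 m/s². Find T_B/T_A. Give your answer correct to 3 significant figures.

1.25

T = 2π√(L/g), so T_B/T_A = √((L_B/g_B)/(L_A/g_A)) = √((6.58/4.37)/(3.13/3.26)) = 1.25.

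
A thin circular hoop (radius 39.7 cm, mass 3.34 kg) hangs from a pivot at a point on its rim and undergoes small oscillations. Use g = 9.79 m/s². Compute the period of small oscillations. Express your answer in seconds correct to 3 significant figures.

I_cm = mr² = 0.5264 kg·m². The pivot is at distance d = 0.397 m from the centre of mass.
By the parallel-axis theorem, I = I_cm + md² = 0.5264 + 0.5264 = 1.053 kg·m².
T = 2π√(I/(mgd)) = 2π√(1.053/(3.34 × 9.79 × 0.397)) = 1.79 s.

1.79 s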